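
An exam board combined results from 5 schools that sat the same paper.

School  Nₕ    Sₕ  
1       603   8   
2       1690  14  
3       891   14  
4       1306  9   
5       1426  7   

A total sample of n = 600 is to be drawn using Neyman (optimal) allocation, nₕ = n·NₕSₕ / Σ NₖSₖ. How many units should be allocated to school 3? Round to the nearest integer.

1: NₕSₕ = 603·8 = 4824
2: NₕSₕ = 1690·14 = 23660
3: NₕSₕ = 891·14 = 12474
4: NₕSₕ = 1306·9 = 11754
5: NₕSₕ = 1426·7 = 9982
Σ NₕSₕ = 62694.
n_3 = 600·12474/62694 = 119.380... → 119.

119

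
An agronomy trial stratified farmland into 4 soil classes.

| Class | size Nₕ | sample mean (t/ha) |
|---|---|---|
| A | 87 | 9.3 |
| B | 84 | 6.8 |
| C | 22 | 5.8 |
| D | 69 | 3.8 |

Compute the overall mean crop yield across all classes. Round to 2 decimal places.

6.76

N = 87 + 84 + 22 + 69 = 262.
Weight each subgroup mean by Nₕ/N and sum.
Σ Nₕx̄ₕ = 87·9.3 + 84·6.8 + 22·5.8 + 69·3.8 = 809.1 + 571.2 + 127.6 + 262.2 = 1770.1.
Divide by N: 1770.1 / 262 = 6.7561... → 6.76.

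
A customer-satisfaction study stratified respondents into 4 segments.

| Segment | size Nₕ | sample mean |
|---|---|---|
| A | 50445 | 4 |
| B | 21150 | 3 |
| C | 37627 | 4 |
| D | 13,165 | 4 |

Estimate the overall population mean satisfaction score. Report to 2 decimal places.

3.83

x̄_st = (Σ Nₕx̄ₕ) / (Σ Nₕ) = (50445·4 + 21150·3 + 37627·4 + 13165·4) / 122387
= 468398 / 122387 = 3.8272... → 3.83.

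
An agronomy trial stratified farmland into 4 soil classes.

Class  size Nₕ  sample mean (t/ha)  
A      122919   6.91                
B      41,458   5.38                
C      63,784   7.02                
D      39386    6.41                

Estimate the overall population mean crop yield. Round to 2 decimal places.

x̄_st = (Σ Nₕx̄ₕ) / (Σ Nₕ) = (122919·6.91 + 41458·5.38 + 63784·7.02 + 39386·6.41) / 267547
= 1772642.27 / 267547 = 6.6255... → 6.63.

6.63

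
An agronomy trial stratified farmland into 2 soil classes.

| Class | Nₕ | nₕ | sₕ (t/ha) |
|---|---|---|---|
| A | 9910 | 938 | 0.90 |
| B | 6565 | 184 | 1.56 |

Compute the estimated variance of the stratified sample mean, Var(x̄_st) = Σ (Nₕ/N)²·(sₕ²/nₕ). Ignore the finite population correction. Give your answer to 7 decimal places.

0.0024126

N = 16475; Wₕ = Nₕ/N.
class A: (9910/16475)²·0.90²/938 = 0.0003124486
class B: (6565/16475)²·1.56²/184 = 0.0021001484
Sum = 0.0024125971 → 0.0024126.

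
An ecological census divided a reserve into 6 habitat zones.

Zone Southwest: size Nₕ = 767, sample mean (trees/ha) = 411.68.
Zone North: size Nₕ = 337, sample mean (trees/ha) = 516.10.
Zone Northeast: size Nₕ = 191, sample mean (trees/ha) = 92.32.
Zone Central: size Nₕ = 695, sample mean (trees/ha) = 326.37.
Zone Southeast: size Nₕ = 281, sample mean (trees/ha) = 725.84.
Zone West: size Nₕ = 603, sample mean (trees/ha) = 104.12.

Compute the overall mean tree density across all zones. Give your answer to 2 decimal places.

N = 2874; weights Wₕ = Nₕ/N = (0.2669, 0.1173, 0.0665, 0.2418, 0.0978, 0.2098).
x̄_st = Σ Wₕ·x̄ₕ = 0.2669·411.68 + 0.1173·516.10 + 0.0665·92.32 + 0.2418·326.37 + 0.0978·725.84 + 0.2098·104.12 ≈ 348.2568...
→ 348.26.

348.26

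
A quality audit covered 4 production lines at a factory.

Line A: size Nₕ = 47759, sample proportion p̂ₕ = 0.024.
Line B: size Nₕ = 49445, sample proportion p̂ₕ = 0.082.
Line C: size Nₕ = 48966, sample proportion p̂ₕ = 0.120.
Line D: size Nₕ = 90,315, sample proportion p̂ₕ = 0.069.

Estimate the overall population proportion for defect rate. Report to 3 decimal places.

0.073

N = 47759 + 49445 + 48966 + 90315 = 236485.
Overall proportion = Σ (Nₕ/N)·p̂ₕ.
Σ Nₕp̂ₕ = 1146.216 + 4054.49 + 5875.92 + 6231.735 = 17308.361.
17308.361 / 236485 = 0.07319... → 0.073.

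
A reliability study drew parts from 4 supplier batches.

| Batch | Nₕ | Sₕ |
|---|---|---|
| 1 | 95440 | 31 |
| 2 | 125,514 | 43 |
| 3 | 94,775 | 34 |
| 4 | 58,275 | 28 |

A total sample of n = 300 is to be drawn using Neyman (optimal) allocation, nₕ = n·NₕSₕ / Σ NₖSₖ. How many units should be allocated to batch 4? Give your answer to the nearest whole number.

Σ NₕSₕ = 95440·31 + 125514·43 + 94775·34 + 58275·28 = 13209792.
Share for 4: 1631700/13209792 = 0.12352.
n_4 = 300 × 0.12352 = 37.057... → 37.

37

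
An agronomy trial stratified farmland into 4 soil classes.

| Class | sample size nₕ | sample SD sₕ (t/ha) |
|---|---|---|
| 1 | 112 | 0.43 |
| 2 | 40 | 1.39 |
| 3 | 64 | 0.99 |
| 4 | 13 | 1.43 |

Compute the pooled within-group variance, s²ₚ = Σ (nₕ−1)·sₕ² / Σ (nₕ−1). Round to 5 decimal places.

0.80960

Degrees of freedom: 111 + 39 + 63 + 12 = 225.
Σ(nₕ−1)sₕ² = 111·0.1849 + 39·1.9321 + 63·0.9801 + 12·2.0449 = 182.1609.
s²ₚ = 182.1609 / 225 = 0.809604 → 0.80960.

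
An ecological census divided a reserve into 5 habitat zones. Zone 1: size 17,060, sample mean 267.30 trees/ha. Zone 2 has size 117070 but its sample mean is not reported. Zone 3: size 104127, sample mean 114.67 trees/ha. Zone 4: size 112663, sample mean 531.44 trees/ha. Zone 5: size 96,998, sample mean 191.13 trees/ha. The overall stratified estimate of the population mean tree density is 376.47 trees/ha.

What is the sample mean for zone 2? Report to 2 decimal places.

629.66

Σ Nₕx̄ₕ = N·μ, so 117070·x̄_2 = 447918·376.47 − (17060·267.30 + 104127·114.67 + 112663·531.44 + 96998·191.13).
= 168627689.46 − 94913233.55 = 73714455.91.
x̄_2 = 73714455.91 / 117070 = 629.6614... → 629.66.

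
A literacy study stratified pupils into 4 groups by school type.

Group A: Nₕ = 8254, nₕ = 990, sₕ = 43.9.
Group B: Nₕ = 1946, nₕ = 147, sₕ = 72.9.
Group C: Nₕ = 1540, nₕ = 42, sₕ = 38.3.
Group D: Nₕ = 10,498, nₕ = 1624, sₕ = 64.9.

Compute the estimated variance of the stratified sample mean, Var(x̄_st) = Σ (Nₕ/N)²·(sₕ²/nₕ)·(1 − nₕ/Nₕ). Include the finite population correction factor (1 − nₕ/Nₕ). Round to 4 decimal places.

N = 22238; Wₕ = Nₕ/N.
group A: (8254/22238)²·43.9²/990·(1 − 990/8254) = 0.2360167
group B: (1946/22238)²·72.9²/147·(1 − 147/1946) = 0.2559295
group C: (1540/22238)²·38.3²/42·(1 − 42/1540) = 0.1629256
group D: (10498/22238)²·64.9²/1624·(1 − 1624/10498) = 0.4885825
Sum = 1.1434542 → 1.1435.

1.1435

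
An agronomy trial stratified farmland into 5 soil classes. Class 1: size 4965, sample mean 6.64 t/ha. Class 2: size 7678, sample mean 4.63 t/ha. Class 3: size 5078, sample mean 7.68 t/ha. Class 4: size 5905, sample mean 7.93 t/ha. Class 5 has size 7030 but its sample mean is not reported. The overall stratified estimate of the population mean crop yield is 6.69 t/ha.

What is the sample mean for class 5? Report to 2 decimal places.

7.22

N = 4965 + 7678 + 5078 + 5905 + 7030 = 30656.
Overall total = μ·N = 6.69·30656 = 205088.64.
Subtract the known strata: 4965·6.64 + 7678·4.63 + 5078·7.68 + 5905·7.93 = 154342.43.
Remaining total for class 5: 205088.64 − 154342.43 = 50746.21.
Divide by its size: 50746.21 / 7030 = 7.2185... → 7.22.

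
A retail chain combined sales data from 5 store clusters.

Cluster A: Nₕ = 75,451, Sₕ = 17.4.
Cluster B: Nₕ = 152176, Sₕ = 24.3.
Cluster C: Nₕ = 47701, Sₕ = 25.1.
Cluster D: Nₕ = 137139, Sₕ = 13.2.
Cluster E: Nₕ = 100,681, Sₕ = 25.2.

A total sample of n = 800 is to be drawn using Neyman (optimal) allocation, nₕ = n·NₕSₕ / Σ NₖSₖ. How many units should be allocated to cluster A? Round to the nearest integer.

Σ NₕSₕ = 75451·17.4 + 152176·24.3 + 47701·25.1 + 137139·13.2 + 100681·25.2 = 10555415.3.
Share for A: 1312847.4/10555415.3 = 0.12438.
n_A = 800 × 0.12438 = 99.501... → 100.

100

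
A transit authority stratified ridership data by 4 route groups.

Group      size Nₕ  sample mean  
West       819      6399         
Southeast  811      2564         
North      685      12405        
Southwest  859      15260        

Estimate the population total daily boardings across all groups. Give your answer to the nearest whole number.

West: 819·6399 = 5240781
Southeast: 811·2564 = 2079404
North: 685·12405 = 8497425
Southwest: 859·15260 = 13108340
τ̂ = Σ Nₕx̄ₕ = 28925950.

28925950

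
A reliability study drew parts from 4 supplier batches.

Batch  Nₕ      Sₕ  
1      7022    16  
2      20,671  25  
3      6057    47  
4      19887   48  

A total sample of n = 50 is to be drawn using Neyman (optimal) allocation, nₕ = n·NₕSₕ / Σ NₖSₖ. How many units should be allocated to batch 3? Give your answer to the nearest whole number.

8

1: NₕSₕ = 7022·16 = 112352
2: NₕSₕ = 20671·25 = 516775
3: NₕSₕ = 6057·47 = 284679
4: NₕSₕ = 19887·48 = 954576
Σ NₕSₕ = 1868382.
n_3 = 50·284679/1868382 = 7.618... → 8.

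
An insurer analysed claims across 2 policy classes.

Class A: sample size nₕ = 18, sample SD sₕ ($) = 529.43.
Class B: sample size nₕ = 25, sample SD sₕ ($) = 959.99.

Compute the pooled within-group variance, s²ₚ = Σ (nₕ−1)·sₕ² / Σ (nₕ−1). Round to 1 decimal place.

655682.3

Degrees of freedom: 17 + 24 = 41.
Σ(nₕ−1)sₕ² = 17·280296.1249 + 24·921580.8001 = 26882973.3257.
s²ₚ = 26882973.3257 / 41 = 655682.276... → 655682.3.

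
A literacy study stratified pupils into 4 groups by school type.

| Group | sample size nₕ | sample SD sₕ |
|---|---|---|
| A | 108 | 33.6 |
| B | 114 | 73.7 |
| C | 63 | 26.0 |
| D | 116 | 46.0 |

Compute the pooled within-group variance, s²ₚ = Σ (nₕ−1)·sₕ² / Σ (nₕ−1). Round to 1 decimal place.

Degrees of freedom: 107 + 113 + 62 + 115 = 397.
Σ(nₕ−1)sₕ² = 107·1128.96 + 113·5431.69 + 62·676 + 115·2116 = 1019831.69.
s²ₚ = 1019831.69 / 397 = 2568.846... → 2568.8.

2568.8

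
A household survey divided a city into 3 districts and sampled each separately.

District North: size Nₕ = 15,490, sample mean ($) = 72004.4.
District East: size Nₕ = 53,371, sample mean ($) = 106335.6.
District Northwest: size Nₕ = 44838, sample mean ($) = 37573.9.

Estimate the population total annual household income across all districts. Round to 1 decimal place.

8475323991.8

North: 15490·72004.4 = 1115348156
East: 53371·106335.6 = 5675237307.6
Northwest: 44838·37573.9 = 1684738528.2
τ̂ = Σ Nₕx̄ₕ = 8475323991.8.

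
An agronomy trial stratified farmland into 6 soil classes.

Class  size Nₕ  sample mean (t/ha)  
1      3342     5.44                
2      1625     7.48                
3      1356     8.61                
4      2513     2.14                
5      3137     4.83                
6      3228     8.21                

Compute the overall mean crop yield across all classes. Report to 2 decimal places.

5.86

N = 3342 + 1625 + 1356 + 2513 + 3137 + 3228 = 15201.
Weight each subgroup mean by Nₕ/N and sum.
Σ Nₕx̄ₕ = 3342·5.44 + 1625·7.48 + 1356·8.61 + 2513·2.14 + 3137·4.83 + 3228·8.21 = 18180.48 + 12155 + 11675.16 + 5377.82 + 15151.71 + 26501.88 = 89042.05.
Divide by N: 89042.05 / 15201 = 5.8576... → 5.86.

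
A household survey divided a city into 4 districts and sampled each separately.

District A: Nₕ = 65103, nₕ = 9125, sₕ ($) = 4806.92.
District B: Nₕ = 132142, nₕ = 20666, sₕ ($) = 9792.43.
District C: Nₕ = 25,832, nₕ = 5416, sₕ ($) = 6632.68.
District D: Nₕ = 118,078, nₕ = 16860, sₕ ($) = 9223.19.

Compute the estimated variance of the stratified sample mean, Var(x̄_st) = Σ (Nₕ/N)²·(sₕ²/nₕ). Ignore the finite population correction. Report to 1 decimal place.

N = 341155. Term for each stratum: Wₕ²sₕ²/nₕ.
Var(x̄_st) = 92.2145 + 696.1500 + 46.5706 + 604.4206 = 1439.3557 → 1439.4.

1439.4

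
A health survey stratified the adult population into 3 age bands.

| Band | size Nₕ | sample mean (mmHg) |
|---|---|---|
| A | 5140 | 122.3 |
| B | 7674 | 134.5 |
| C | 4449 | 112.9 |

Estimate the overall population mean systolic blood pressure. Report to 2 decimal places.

125.30

N = 17263; weights Wₕ = Nₕ/N = (0.2977, 0.4445, 0.2577).
x̄_st = Σ Wₕ·x̄ₕ = 0.2977·122.3 + 0.4445·134.5 + 0.2577·112.9 ≈ 125.3008...
→ 125.30.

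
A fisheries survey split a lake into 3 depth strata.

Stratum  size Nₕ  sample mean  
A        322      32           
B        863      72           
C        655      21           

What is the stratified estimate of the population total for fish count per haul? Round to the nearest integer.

A: 322·32 = 10304
B: 863·72 = 62136
C: 655·21 = 13755
τ̂ = Σ Nₕx̄ₕ = 86195.

86195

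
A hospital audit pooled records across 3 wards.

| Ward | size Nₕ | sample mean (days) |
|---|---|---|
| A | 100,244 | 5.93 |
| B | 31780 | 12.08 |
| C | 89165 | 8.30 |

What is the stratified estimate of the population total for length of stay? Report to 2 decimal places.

1718418.82

A: 100244·5.93 = 594446.92
B: 31780·12.08 = 383902.4
C: 89165·8.30 = 740069.5
τ̂ = Σ Nₕx̄ₕ = 1718418.82.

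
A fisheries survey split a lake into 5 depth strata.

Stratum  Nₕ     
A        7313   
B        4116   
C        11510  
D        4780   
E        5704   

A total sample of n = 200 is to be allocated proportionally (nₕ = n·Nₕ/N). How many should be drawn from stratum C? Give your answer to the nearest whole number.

69

Share of stratum C = 11510/33423 = 0.34437.
Allocate 200 × 0.34437 = 68.875... → 69.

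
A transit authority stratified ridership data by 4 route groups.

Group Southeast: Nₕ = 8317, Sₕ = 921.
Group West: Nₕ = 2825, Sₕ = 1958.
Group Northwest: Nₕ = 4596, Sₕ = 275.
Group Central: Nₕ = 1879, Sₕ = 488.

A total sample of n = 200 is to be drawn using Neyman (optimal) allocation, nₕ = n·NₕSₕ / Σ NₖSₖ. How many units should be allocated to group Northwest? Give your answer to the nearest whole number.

16

Southeast: NₕSₕ = 8317·921 = 7659957
West: NₕSₕ = 2825·1958 = 5531350
Northwest: NₕSₕ = 4596·275 = 1263900
Central: NₕSₕ = 1879·488 = 916952
Σ NₕSₕ = 15372159.
n_Northwest = 200·1263900/15372159 = 16.444... → 16.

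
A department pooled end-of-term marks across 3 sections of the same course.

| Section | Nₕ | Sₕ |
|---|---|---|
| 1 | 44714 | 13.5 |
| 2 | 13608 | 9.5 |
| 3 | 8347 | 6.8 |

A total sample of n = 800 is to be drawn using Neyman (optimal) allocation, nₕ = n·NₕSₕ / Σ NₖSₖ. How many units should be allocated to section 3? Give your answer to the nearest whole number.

58

1: NₕSₕ = 44714·13.5 = 603639
2: NₕSₕ = 13608·9.5 = 129276
3: NₕSₕ = 8347·6.8 = 56759.6
Σ NₕSₕ = 789674.6.
n_3 = 800·56759.6/789674.6 = 57.502... → 58.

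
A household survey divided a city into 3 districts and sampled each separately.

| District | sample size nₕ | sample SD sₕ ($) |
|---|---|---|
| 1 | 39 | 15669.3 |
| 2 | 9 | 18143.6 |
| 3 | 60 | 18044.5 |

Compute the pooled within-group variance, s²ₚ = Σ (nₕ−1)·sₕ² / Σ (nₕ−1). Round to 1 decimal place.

296896963.6

Degrees of freedom: 38 + 8 + 59 = 105.
Σ(nₕ−1)sₕ² = 38·245526962.49 + 8·329190220.96 + 59·325603980.25 = 31174181177.05.
s²ₚ = 31174181177.05 / 105 = 296896963.591... → 296896963.6.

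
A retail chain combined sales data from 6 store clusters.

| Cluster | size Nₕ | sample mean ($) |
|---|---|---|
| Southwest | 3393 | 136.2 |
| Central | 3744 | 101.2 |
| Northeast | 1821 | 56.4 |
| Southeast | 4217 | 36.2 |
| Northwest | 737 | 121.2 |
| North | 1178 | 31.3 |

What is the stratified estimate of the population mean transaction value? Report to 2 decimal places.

81.02

N = 3393 + 3744 + 1821 + 4217 + 737 + 1178 = 15090.
The stratified mean weights each stratum mean by its population share Nₕ/N.
Σ Nₕx̄ₕ = 3393·136.2 + 3744·101.2 + 1821·56.4 + 4217·36.2 + 737·121.2 + 1178·31.3 = 462126.6 + 378892.8 + 102704.4 + 152655.4 + 89324.4 + 36871.4 = 1222575.
Divide by N: 1222575 / 15090 = 81.0189... → 81.02.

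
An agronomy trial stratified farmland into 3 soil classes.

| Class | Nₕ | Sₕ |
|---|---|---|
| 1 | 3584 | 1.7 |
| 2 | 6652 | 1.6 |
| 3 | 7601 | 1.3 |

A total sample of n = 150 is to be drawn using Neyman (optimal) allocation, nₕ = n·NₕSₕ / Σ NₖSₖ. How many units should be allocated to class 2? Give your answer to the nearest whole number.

60

1: NₕSₕ = 3584·1.7 = 6092.8
2: NₕSₕ = 6652·1.6 = 10643.2
3: NₕSₕ = 7601·1.3 = 9881.3
Σ NₕSₕ = 26617.3.
n_2 = 150·10643.2/26617.3 = 59.979... → 60.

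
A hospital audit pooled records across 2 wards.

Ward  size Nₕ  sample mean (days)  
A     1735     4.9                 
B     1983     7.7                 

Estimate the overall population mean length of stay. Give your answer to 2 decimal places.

N = 1735 + 1983 = 3718.
Overall mean = Σ (Nₕ/N)·x̄ₕ — weight by population share, not a simple average.
Σ Nₕx̄ₕ = 1735·4.9 + 1983·7.7 = 8501.5 + 15269.1 = 23770.6.
Divide by N: 23770.6 / 3718 = 6.3934... → 6.39.

6.39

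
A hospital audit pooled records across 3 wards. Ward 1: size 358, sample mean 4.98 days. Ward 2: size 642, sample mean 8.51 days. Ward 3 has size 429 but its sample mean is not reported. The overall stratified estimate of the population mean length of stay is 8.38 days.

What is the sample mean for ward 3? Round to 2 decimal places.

11.02

Σ Nₕx̄ₕ = N·μ, so 429·x̄_3 = 1429·8.38 − (358·4.98 + 642·8.51).
= 11975.02 − 7246.26 = 4728.76.
x̄_3 = 4728.76 / 429 = 11.0228... → 11.02.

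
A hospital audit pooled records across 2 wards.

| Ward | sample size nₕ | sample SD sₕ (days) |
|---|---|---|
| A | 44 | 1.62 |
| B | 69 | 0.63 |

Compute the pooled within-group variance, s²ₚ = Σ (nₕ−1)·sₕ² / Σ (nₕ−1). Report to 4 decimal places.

1.2598

Degrees of freedom: 43 + 68 = 111.
Σ(nₕ−1)sₕ² = 43·2.6244 + 68·0.3969 = 139.8384.
s²ₚ = 139.8384 / 111 = 1.259805... → 1.2598.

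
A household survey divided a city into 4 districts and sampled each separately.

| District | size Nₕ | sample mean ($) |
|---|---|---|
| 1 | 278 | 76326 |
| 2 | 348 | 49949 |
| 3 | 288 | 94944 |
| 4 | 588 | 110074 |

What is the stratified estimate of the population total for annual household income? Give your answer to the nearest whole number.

Estimate total by summing Nₕ·x̄ₕ over strata.
278·76326 + 348·49949 + 288·94944 + 588·110074 = 21218628 + 17382252 + 27343872 + 64723512 = 130668264.

130668264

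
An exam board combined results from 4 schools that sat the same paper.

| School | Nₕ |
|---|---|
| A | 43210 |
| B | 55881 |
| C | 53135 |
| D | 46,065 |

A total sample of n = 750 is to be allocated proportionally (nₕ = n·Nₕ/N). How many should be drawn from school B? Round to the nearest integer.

211

Share of school B = 55881/198291 = 0.28181.
Allocate 750 × 0.28181 = 211.360... → 211.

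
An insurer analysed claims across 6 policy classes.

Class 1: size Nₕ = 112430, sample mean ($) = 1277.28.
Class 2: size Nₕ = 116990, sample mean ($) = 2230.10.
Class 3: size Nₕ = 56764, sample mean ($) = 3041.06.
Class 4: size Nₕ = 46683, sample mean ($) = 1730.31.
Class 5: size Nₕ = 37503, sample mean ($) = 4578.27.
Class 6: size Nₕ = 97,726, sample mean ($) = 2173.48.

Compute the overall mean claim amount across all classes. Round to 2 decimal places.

N = 468096; weights Wₕ = Nₕ/N = (0.2402, 0.2499, 0.1213, 0.0997, 0.0801, 0.2088).
x̄_st = Σ Wₕ·x̄ₕ = 0.2402·1277.28 + 0.2499·2230.10 + 0.1213·3041.06 + 0.0997·1730.31 + 0.0801·4578.27 + 0.2088·2173.48 ≈ 2226.0544...
→ 2226.05.

2226.05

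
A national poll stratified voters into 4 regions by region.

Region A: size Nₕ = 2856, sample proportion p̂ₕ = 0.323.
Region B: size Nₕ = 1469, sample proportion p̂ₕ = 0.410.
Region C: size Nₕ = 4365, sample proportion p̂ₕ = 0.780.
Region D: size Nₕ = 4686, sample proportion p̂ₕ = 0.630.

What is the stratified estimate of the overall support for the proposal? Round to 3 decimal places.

0.589

Wₕ = Nₕ/N with N = 13376: 0.2135, 0.1098, 0.3263, 0.3503.
p̂_st = 0.2135·0.323 + 0.1098·0.410 + 0.3263·0.780 + 0.3503·0.630 ≈ 0.58924... → 0.589.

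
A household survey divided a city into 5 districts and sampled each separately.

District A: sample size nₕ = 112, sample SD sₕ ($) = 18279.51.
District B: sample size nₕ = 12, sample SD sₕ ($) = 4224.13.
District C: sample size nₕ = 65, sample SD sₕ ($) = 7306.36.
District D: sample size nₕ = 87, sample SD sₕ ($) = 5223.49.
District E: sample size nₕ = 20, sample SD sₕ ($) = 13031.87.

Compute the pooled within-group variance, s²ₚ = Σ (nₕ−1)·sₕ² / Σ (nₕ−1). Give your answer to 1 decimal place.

Degrees of freedom: 111 + 11 + 64 + 86 + 19 = 291.
Σ(nₕ−1)sₕ² = 111·334140485.8401 + 11·17843274.2569 + 64·53382896.4496 + 86·27284847.7801 + 19·169829635.6969 = 46275635305.1811.
s²ₚ = 46275635305.1811 / 291 = 159022801.736... → 159022801.7.

159022801.7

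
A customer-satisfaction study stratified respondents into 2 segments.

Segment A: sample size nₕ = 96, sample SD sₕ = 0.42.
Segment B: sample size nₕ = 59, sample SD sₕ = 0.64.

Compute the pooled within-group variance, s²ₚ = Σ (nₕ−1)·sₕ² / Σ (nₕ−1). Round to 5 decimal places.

0.26480

Degrees of freedom: 95 + 58 = 153.
Σ(nₕ−1)sₕ² = 95·0.1764 + 58·0.4096 = 40.5148.
s²ₚ = 40.5148 / 153 = 0.2648026... → 0.26480.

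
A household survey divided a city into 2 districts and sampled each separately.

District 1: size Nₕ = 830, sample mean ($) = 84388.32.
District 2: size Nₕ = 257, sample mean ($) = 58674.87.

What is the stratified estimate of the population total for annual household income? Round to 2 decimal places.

85121747.19

Estimate total by summing Nₕ·x̄ₕ over strata.
830·84388.32 + 257·58674.87 = 70042305.6 + 15079441.59 = 85121747.19.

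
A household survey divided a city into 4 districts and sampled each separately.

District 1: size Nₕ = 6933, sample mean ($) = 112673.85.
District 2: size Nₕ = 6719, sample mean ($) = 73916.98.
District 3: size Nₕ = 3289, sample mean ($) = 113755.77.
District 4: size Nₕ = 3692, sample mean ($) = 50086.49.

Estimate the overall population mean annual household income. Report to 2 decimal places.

N = 6933 + 6719 + 3289 + 3692 = 20633.
Weight each subgroup mean by Nₕ/N and sum.
Σ Nₕx̄ₕ = 6933·112673.85 + 6719·73916.98 + 3289·113755.77 + 3692·50086.49 = 781167802.05 + 496648188.62 + 374142727.53 + 184919321.08 = 1836878039.28.
Divide by N: 1836878039.28 / 20633 = 89026.2220... → 89026.22.

89026.22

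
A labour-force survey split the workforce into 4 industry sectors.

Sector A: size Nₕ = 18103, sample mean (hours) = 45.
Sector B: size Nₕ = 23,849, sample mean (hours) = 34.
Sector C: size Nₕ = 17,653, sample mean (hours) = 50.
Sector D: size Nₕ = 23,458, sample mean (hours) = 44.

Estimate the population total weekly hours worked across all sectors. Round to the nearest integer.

Estimate total by summing Nₕ·x̄ₕ over strata.
18103·45 + 23849·34 + 17653·50 + 23458·44 = 814635 + 810866 + 882650 + 1032152 = 3540303.

3540303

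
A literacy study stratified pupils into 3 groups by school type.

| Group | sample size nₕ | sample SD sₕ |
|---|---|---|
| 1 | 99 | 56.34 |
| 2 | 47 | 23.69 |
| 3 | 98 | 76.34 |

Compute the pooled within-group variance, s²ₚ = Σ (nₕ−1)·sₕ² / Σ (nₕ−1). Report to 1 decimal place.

Degrees of freedom: 98 + 46 + 97 = 241.
Σ(nₕ−1)sₕ² = 98·3174.1956 + 46·561.2161 + 97·5827.7956 = 902183.2826.
s²ₚ = 902183.2826 / 241 = 3743.499... → 3743.5.

3743.5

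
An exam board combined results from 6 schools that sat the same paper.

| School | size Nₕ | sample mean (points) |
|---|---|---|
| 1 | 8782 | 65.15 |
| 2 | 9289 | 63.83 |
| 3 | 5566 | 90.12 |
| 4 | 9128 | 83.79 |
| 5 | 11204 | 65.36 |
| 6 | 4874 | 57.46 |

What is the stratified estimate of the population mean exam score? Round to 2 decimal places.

x̄_st = (Σ Nₕx̄ₕ) / (Σ Nₕ) = (8782·65.15 + 9289·63.83 + 5566·90.12 + 9128·83.79 + 11204·65.36 + 4874·57.46) / 48843
= 3443860.69 / 48843 = 70.5088... → 70.51.

70.51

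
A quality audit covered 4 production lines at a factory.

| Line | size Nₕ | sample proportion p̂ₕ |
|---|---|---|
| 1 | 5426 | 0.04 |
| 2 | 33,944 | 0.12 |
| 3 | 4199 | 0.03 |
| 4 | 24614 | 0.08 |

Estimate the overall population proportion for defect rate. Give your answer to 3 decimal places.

Wₕ = Nₕ/N with N = 68183: 0.0796, 0.4978, 0.0616, 0.3610.
p̂_st = 0.0796·0.04 + 0.4978·0.12 + 0.0616·0.03 + 0.3610·0.08 ≈ 0.09365... → 0.094.

0.094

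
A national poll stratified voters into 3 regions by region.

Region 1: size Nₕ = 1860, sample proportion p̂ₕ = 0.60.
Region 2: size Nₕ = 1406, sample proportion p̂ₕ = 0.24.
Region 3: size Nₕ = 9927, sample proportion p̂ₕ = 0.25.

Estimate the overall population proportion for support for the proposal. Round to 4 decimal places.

N = 1860 + 1406 + 9927 = 13193.
Overall proportion = Σ (Nₕ/N)·p̂ₕ.
Σ Nₕp̂ₕ = 1116 + 337.44 + 2481.75 = 3935.19.
3935.19 / 13193 = 0.298279... → 0.2983.

0.2983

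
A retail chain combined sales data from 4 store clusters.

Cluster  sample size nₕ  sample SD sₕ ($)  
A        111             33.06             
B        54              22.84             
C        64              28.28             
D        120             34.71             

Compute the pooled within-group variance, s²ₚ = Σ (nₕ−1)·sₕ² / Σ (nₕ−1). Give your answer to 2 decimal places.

990.23

Degrees of freedom: 110 + 53 + 63 + 119 = 345.
Σ(nₕ−1)sₕ² = 110·1092.9636 + 53·521.6656 + 63·799.7584 + 119·1204.7841 = 341628.3599.
s²ₚ = 341628.3599 / 345 = 990.2271... → 990.23.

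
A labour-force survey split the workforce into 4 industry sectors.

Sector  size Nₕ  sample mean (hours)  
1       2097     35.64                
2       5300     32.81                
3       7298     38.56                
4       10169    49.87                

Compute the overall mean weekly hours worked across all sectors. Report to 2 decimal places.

41.71

N = 24864; weights Wₕ = Nₕ/N = (0.0843, 0.2132, 0.2935, 0.4090).
x̄_st = Σ Wₕ·x̄ₕ = 0.0843·35.64 + 0.2132·32.81 + 0.2935·38.56 + 0.4090·49.87 ≈ 41.7137...
→ 41.71.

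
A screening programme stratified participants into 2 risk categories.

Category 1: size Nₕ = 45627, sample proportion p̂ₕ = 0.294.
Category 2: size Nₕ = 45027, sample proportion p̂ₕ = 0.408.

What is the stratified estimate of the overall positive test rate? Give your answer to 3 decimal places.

Wₕ = Nₕ/N with N = 90654: 0.5033, 0.4967.
p̂_st = 0.5033·0.294 + 0.4967·0.408 ≈ 0.35062... → 0.351.

0.351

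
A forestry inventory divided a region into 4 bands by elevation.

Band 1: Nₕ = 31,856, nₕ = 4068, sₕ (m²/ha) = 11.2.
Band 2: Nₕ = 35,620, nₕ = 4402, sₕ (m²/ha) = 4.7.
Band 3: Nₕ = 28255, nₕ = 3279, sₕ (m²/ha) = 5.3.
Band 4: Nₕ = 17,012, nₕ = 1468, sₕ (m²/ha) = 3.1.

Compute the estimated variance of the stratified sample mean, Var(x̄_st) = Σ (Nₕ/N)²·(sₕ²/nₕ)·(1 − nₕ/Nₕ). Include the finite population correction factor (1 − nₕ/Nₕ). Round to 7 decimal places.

N = 112743. Term for each stratum: Wₕ²sₕ²/nₕ·(1−nₕ/Nₕ).
Var(x̄_st) = 0.0021474569 + 0.0004390010 + 0.0004756082 + 0.0001361872 = 0.0031982533 → 0.0031983.

0.0031983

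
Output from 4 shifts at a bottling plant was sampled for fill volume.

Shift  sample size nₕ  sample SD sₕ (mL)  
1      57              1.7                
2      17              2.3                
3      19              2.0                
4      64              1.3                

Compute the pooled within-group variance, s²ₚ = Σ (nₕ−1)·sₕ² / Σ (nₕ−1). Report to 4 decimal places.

2.7775

Degrees of freedom: 56 + 16 + 18 + 63 = 153.
Σ(nₕ−1)sₕ² = 56·2.89 + 16·5.29 + 18·4 + 63·1.69 = 424.95.
s²ₚ = 424.95 / 153 = 2.777451... → 2.7775.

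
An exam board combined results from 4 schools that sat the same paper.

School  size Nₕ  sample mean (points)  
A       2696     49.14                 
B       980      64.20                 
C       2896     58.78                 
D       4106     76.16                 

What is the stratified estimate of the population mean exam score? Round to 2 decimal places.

63.53

N = 10678; weights Wₕ = Nₕ/N = (0.2525, 0.0918, 0.2712, 0.3845).
x̄_st = Σ Wₕ·x̄ₕ = 0.2525·49.14 + 0.0918·64.20 + 0.2712·58.78 + 0.3845·76.16 ≈ 63.5266...
→ 63.53.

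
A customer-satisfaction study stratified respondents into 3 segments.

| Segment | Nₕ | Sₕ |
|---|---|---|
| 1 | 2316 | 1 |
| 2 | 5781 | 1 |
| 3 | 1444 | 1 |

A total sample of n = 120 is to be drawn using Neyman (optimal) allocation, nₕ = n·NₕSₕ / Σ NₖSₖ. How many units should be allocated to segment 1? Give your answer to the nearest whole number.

Σ NₕSₕ = 2316·1 + 5781·1 + 1444·1 = 9541.
Share for 1: 2316/9541 = 0.24274.
n_1 = 120 × 0.24274 = 29.129... → 29.

29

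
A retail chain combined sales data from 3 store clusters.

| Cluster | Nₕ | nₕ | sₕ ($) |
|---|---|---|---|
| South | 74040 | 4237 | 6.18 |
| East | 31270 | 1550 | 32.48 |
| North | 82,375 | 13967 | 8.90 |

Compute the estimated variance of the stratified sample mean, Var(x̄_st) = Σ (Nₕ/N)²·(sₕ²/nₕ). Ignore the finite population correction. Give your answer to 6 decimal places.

N = 187685. Term for each stratum: Wₕ²sₕ²/nₕ.
Var(x̄_st) = 0.001402788 + 0.018892828 + 0.001092468 = 0.021388084 → 0.021388.

0.021388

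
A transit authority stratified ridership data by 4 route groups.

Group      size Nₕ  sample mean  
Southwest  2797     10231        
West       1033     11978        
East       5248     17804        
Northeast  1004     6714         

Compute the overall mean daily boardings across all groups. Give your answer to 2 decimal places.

14001.75

N = 2797 + 1033 + 5248 + 1004 = 10082.
The stratified mean weights each stratum mean by its population share Nₕ/N.
Σ Nₕx̄ₕ = 2797·10231 + 1033·11978 + 5248·17804 + 1004·6714 = 28616107 + 12373274 + 93435392 + 6740856 = 141165629.
Divide by N: 141165629 / 10082 = 14001.7486... → 14001.75.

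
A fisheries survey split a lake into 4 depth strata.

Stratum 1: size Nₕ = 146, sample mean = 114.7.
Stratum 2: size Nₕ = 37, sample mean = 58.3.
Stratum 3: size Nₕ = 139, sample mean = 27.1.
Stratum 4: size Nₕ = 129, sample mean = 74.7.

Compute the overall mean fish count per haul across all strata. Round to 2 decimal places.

x̄_st = (Σ Nₕx̄ₕ) / (Σ Nₕ) = (146·114.7 + 37·58.3 + 139·27.1 + 129·74.7) / 451
= 32306.5 / 451 = 71.6330... → 71.63.

71.63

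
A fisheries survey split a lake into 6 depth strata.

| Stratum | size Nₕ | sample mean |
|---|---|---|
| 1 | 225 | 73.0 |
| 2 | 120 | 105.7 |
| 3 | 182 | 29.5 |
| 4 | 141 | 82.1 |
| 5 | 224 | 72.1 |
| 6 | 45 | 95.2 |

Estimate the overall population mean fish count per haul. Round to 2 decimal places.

x̄_st = (Σ Nₕx̄ₕ) / (Σ Nₕ) = (225·73.0 + 120·105.7 + 182·29.5 + 141·82.1 + 224·72.1 + 45·95.2) / 937
= 66488.5 / 937 = 70.9589... → 70.96.

70.96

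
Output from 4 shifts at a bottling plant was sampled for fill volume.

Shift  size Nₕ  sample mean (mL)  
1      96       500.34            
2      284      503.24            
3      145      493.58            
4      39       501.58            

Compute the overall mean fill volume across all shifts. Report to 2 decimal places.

500.15

x̄_st = (Σ Nₕx̄ₕ) / (Σ Nₕ) = (96·500.34 + 284·503.24 + 145·493.58 + 39·501.58) / 564
= 282083.52 / 564 = 500.1481... → 500.15.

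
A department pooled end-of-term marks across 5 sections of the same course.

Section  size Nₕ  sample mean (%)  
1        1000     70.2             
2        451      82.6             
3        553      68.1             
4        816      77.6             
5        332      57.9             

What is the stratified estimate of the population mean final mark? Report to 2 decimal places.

72.23

N = 1000 + 451 + 553 + 816 + 332 = 3152.
Overall mean = Σ (Nₕ/N)·x̄ₕ — weight by population share, not a simple average.
Σ Nₕx̄ₕ = 1000·70.2 + 451·82.6 + 553·68.1 + 816·77.6 + 332·57.9 = 70200 + 37252.6 + 37659.3 + 63321.6 + 19222.8 = 227656.3.
Divide by N: 227656.3 / 3152 = 72.2260... → 72.23.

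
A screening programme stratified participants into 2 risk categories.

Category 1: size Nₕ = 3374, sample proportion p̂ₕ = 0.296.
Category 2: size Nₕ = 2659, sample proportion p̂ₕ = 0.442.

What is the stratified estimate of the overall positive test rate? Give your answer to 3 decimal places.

0.360

Wₕ = Nₕ/N with N = 6033: 0.5593, 0.4407.
p̂_st = 0.5593·0.296 + 0.4407·0.442 ≈ 0.36035... → 0.360.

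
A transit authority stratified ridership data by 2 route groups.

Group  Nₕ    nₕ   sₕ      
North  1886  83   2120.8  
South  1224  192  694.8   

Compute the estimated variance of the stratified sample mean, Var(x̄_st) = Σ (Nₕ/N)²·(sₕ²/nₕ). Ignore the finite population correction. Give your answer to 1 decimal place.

20318.4

N = 3110. Term for each stratum: Wₕ²sₕ²/nₕ.
Var(x̄_st) = 19928.9279 + 389.4578 = 20318.3857 → 20318.4.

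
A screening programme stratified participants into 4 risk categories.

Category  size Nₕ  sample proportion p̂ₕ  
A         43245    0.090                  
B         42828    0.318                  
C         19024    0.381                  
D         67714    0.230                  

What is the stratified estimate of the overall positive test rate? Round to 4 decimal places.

0.2334

N = 43245 + 42828 + 19024 + 67714 = 172811.
Overall proportion = Σ (Nₕ/N)·p̂ₕ.
Σ Nₕp̂ₕ = 3892.05 + 13619.304 + 7248.144 + 15574.22 = 40333.718.
40333.718 / 172811 = 0.233398... → 0.2334.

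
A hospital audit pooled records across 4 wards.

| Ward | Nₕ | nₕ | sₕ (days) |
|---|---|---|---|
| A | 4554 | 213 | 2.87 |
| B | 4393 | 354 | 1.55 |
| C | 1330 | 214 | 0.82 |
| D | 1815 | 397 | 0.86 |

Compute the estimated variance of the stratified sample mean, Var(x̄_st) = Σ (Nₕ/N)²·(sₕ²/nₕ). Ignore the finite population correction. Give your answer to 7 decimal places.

N = 12092; Wₕ = Nₕ/N.
ward A: (4554/12092)²·2.87²/213 = 0.0054849663
ward B: (4393/12092)²·1.55²/354 = 0.0008957489
ward C: (1330/12092)²·0.82²/214 = 0.0000380120
ward D: (1815/12092)²·0.86²/397 = 0.0000419724
Sum = 0.0064606996 → 0.0064607.

0.0064607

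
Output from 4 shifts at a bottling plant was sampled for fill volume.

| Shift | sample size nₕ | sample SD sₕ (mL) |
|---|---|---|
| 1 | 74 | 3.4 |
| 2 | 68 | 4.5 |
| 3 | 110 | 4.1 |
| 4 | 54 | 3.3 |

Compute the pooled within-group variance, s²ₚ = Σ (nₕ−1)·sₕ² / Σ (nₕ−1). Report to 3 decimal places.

15.265

Degrees of freedom: 73 + 67 + 109 + 53 = 302.
Σ(nₕ−1)sₕ² = 73·11.56 + 67·20.25 + 109·16.81 + 53·10.89 = 4610.09.
s²ₚ = 4610.09 / 302 = 15.26520... → 15.265.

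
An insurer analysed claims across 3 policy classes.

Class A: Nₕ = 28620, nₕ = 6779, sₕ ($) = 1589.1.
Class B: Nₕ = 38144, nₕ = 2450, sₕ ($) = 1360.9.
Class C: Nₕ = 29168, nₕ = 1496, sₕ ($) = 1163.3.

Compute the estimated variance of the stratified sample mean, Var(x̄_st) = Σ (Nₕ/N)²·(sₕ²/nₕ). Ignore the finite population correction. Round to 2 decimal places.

N = 95932; Wₕ = Nₕ/N.
class A: (28620/95932)²·1589.1²/6779 = 33.15500
class B: (38144/95932)²·1360.9²/2450 = 119.51208
class C: (29168/95932)²·1163.3²/1496 = 83.62539
Sum = 236.29248 → 236.29.

236.29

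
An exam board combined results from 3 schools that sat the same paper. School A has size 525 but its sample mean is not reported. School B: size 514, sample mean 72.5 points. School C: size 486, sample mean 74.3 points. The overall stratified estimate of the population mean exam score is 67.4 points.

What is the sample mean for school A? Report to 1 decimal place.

N = 525 + 514 + 486 = 1525.
Overall total = μ·N = 67.4·1525 = 102785.
Subtract the known strata: 514·72.5 + 486·74.3 = 73374.8.
Remaining total for school A: 102785 − 73374.8 = 29410.2.
Divide by its size: 29410.2 / 525 = 56.019... → 56.0.

56.0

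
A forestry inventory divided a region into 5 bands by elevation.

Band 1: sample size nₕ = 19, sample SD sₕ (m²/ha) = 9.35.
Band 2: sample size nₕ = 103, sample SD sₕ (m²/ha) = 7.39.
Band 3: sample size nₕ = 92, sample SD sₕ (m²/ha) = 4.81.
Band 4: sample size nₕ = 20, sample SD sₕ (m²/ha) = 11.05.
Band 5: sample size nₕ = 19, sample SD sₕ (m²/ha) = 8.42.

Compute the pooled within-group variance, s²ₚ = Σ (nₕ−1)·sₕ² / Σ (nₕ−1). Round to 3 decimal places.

Degrees of freedom: 18 + 102 + 91 + 19 + 18 = 248.
Σ(nₕ−1)sₕ² = 18·87.4225 + 102·54.6121 + 91·23.1361 + 19·122.1025 + 18·70.8964 = 12845.507.
s²ₚ = 12845.507 / 248 = 51.79640... → 51.796.

51.796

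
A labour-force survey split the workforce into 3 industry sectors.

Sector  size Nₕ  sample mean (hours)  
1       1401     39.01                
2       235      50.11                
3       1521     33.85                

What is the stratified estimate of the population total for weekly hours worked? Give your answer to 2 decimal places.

117914.71

1: 1401·39.01 = 54653.01
2: 235·50.11 = 11775.85
3: 1521·33.85 = 51485.85
τ̂ = Σ Nₕx̄ₕ = 117914.71.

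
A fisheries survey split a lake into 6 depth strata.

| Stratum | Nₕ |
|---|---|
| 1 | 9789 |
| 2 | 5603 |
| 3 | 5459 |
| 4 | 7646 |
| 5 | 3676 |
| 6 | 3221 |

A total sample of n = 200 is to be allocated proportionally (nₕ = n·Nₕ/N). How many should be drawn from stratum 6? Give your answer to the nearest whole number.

N = 9789 + 5603 + 5459 + 7646 + 3676 + 3221 = 35394.
n_6 = 200·3221/35394 = 18.201... → 18.

18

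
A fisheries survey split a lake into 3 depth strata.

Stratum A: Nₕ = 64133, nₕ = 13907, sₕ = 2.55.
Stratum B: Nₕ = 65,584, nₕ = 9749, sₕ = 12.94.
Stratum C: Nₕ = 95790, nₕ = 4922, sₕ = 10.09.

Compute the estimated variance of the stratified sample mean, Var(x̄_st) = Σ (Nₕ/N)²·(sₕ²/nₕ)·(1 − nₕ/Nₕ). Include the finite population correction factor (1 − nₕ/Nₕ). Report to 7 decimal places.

0.0048068

N = 225507. Term for each stratum: Wₕ²sₕ²/nₕ·(1−nₕ/Nₕ).
Var(x̄_st) = 0.0000296167 + 0.0012367811 + 0.0035403958 = 0.0048067936 → 0.0048068.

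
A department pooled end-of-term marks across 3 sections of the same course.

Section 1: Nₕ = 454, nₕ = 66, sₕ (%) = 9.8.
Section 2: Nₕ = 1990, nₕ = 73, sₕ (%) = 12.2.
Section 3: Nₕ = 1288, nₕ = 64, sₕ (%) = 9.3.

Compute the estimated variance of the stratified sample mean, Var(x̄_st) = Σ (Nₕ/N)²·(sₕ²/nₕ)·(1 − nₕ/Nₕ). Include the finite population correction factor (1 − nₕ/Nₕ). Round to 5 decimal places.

N = 3732; Wₕ = Nₕ/N.
section 1: (454/3732)²·9.8²/66·(1 − 66/454) = 0.01840401
section 2: (1990/3732)²·12.2²/73·(1 − 73/1990) = 0.55845569
section 3: (1288/3732)²·9.3²/64·(1 − 64/1288) = 0.15296777
Sum = 0.72982747 → 0.72983.

0.72983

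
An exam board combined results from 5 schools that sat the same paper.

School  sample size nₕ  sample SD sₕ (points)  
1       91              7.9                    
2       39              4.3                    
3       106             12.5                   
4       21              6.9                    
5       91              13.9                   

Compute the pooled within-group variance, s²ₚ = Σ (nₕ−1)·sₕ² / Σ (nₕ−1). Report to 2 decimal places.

119.73

Degrees of freedom: 90 + 38 + 105 + 20 + 90 = 343.
Σ(nₕ−1)sₕ² = 90·62.41 + 38·18.49 + 105·156.25 + 20·47.61 + 90·193.21 = 41066.87.
s²ₚ = 41066.87 / 343 = 119.7285... → 119.73.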